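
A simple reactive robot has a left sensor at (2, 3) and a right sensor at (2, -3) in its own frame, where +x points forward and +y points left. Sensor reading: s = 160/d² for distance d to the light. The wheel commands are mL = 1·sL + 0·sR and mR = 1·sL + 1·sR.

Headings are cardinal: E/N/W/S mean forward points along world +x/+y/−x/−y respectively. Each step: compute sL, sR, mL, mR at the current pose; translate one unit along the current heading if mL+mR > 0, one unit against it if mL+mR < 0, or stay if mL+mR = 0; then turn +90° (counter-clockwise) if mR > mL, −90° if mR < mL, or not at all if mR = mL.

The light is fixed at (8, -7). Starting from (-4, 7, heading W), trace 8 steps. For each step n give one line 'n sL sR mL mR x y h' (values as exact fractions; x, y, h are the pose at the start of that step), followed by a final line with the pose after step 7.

n=0: pose=(-4,7,W); sL=160/317, sR=32/97; mL=160/317, mR=25664/30749; mL+mR=41184/30749 → advance +1; mR−mL=32/97 → turn +1·90°
n=1: pose=(-5,7,S); sL=40/61, sR=2/5; mL=40/61, mR=322/305; mL+mR=522/305 → advance +1; mR−mL=2/5 → turn +1·90°
n=2: pose=(-5,6,E); sL=160/377, sR=160/221; mL=160/377, mR=7360/6409; mL+mR=10080/6409 → advance +1; mR−mL=160/221 → turn +1·90°
n=3: pose=(-4,6,N); sL=16/45, sR=80/153; mL=16/45, mR=224/255; mL+mR=944/765 → advance +1; mR−mL=80/153 → turn +1·90°
n=4: pose=(-4,7,W); sL=160/317, sR=32/97; mL=160/317, mR=25664/30749; mL+mR=41184/30749 → advance +1; mR−mL=32/97 → turn +1·90°
n=5: pose=(-5,7,S); sL=40/61, sR=2/5; mL=40/61, mR=322/305; mL+mR=522/305 → advance +1; mR−mL=2/5 → turn +1·90°
n=6: pose=(-5,6,E); sL=160/377, sR=160/221; mL=160/377, mR=7360/6409; mL+mR=10080/6409 → advance +1; mR−mL=160/221 → turn +1·90°
n=7: pose=(-4,6,N); sL=16/45, sR=80/153; mL=16/45, mR=224/255; mL+mR=944/765 → advance +1; mR−mL=80/153 → turn +1·90°

0 160/317 32/97 160/317 25664/30749 -4 7 W
1 40/61 2/5 40/61 322/305 -5 7 S
2 160/377 160/221 160/377 7360/6409 -5 6 E
3 16/45 80/153 16/45 224/255 -4 6 N
4 160/317 32/97 160/317 25664/30749 -4 7 W
5 40/61 2/5 40/61 322/305 -5 7 S
6 160/377 160/221 160/377 7360/6409 -5 6 E
7 16/45 80/153 16/45 224/255 -4 6 N
final -4 7 W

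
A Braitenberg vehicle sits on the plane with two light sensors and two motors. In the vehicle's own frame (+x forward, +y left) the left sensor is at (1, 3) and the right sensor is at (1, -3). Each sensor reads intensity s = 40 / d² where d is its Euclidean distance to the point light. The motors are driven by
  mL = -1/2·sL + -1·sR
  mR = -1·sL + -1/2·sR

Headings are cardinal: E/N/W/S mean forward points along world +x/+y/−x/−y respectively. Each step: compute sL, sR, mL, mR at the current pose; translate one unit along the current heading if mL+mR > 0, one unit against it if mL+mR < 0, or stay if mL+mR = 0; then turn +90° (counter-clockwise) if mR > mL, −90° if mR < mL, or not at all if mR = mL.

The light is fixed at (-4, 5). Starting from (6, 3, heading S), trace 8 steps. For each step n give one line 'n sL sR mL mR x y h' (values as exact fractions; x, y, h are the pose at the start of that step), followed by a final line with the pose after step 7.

n=0: pose=(6,3,S); sL=20/89, sR=20/29; mL=-2070/2581, mR=-1470/2581; mL+mR=-3540/2581 → advance -1; mR−mL=600/2581 → turn +1·90°
n=1: pose=(6,4,E); sL=8/25, sR=40/137; mL=-1548/3425, mR=-1596/3425; mL+mR=-3144/3425 → advance -1; mR−mL=-48/3425 → turn -1·90°
n=2: pose=(5,4,S); sL=10/37, sR=1; mL=-42/37, mR=-57/74; mL+mR=-141/74 → advance -1; mR−mL=27/74 → turn +1·90°
n=3: pose=(5,5,E); sL=40/109, sR=40/109; mL=-60/109, mR=-60/109; mL+mR=-120/109 → advance -1; mR−mL=0 → turn +0·90°
n=4: pose=(4,5,E); sL=4/9, sR=4/9; mL=-2/3, mR=-2/3; mL+mR=-4/3 → advance -1; mR−mL=0 → turn +0·90°
n=5: pose=(3,5,E); sL=40/73, sR=40/73; mL=-60/73, mR=-60/73; mL+mR=-120/73 → advance -1; mR−mL=0 → turn +0·90°
n=6: pose=(2,5,E); sL=20/29, sR=20/29; mL=-30/29, mR=-30/29; mL+mR=-60/29 → advance -1; mR−mL=0 → turn +0·90°
n=7: pose=(1,5,E); sL=8/9, sR=8/9; mL=-4/3, mR=-4/3; mL+mR=-8/3 → advance -1; mR−mL=0 → turn +0·90°

0 20/89 20/29 -2070/2581 -1470/2581 6 3 S
1 8/25 40/137 -1548/3425 -1596/3425 6 4 E
2 10/37 1 -42/37 -57/74 5 4 S
3 40/109 40/109 -60/109 -60/109 5 5 E
4 4/9 4/9 -2/3 -2/3 4 5 E
5 40/73 40/73 -60/73 -60/73 3 5 E
6 20/29 20/29 -30/29 -30/29 2 5 E
7 8/9 8/9 -4/3 -4/3 1 5 E
final 0 5 E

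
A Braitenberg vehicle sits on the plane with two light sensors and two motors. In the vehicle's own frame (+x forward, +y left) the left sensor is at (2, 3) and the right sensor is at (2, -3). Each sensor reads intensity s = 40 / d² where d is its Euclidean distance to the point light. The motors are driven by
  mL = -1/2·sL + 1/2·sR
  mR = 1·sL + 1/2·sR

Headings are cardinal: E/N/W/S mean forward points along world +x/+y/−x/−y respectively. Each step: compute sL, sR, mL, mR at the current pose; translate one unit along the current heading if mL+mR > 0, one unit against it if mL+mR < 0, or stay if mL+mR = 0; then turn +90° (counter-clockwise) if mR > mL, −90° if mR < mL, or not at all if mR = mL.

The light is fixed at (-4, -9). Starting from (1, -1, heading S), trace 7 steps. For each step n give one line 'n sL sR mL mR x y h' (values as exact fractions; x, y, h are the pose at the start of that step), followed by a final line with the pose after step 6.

0 2/5 1 3/10 9/10 1 -1 S
1 40/149 8/13 336/1937 1116/1937 1 -2 E
2 4/9 20/81 -8/81 46/81 2 -2 N
3 40/41 40/137 -1920/5617 6300/5617 2 -1 W
4 2/5 1 3/10 9/10 1 -1 S
5 40/149 8/13 336/1937 1116/1937 1 -2 E
6 4/9 20/81 -8/81 46/81 2 -2 N
final 2 -1 W

n=0: pose=(1,-1,S); sL=2/5, sR=1; mL=3/10, mR=9/10; mL+mR=6/5 → advance +1; mR−mL=3/5 → turn +1·90°
n=1: pose=(1,-2,E); sL=40/149, sR=8/13; mL=336/1937, mR=1116/1937; mL+mR=1452/1937 → advance +1; mR−mL=60/149 → turn +1·90°
n=2: pose=(2,-2,N); sL=4/9, sR=20/81; mL=-8/81, mR=46/81; mL+mR=38/81 → advance +1; mR−mL=2/3 → turn +1·90°
n=3: pose=(2,-1,W); sL=40/41, sR=40/137; mL=-1920/5617, mR=6300/5617; mL+mR=4380/5617 → advance +1; mR−mL=60/41 → turn +1·90°
n=4: pose=(1,-1,S); sL=2/5, sR=1; mL=3/10, mR=9/10; mL+mR=6/5 → advance +1; mR−mL=3/5 → turn +1·90°
n=5: pose=(1,-2,E); sL=40/149, sR=8/13; mL=336/1937, mR=1116/1937; mL+mR=1452/1937 → advance +1; mR−mL=60/149 → turn +1·90°
n=6: pose=(2,-2,N); sL=4/9, sR=20/81; mL=-8/81, mR=46/81; mL+mR=38/81 → advance +1; mR−mL=2/3 → turn +1·90°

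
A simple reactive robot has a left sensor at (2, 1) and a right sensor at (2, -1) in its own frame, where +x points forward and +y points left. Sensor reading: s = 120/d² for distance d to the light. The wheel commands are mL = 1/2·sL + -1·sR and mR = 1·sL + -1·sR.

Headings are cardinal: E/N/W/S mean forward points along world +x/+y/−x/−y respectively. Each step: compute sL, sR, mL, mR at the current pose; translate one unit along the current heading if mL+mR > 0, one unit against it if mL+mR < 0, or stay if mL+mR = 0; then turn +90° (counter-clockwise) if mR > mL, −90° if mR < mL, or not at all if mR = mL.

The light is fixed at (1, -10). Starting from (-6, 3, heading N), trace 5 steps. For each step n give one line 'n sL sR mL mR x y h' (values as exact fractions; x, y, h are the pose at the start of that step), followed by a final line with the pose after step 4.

0 120/289 40/87 -6340/25143 -1120/25143 -6 3 N
1 60/101 12/25 -462/2525 288/2525 -6 2 W
2 24/25 120/149 -1212/3725 576/3725 -5 2 S
3 30/53 3/4 -99/212 -39/212 -5 3 E
4 120/289 40/87 -6340/25143 -1120/25143 -6 3 N
final -6 2 W

n=0: pose=(-6,3,N); sL=120/289, sR=40/87; mL=-6340/25143, mR=-1120/25143; mL+mR=-7460/25143 → advance -1; mR−mL=60/289 → turn +1·90°
n=1: pose=(-6,2,W); sL=60/101, sR=12/25; mL=-462/2525, mR=288/2525; mL+mR=-174/2525 → advance -1; mR−mL=30/101 → turn +1·90°
n=2: pose=(-5,2,S); sL=24/25, sR=120/149; mL=-1212/3725, mR=576/3725; mL+mR=-636/3725 → advance -1; mR−mL=12/25 → turn +1·90°
n=3: pose=(-5,3,E); sL=30/53, sR=3/4; mL=-99/212, mR=-39/212; mL+mR=-69/106 → advance -1; mR−mL=15/53 → turn +1·90°
n=4: pose=(-6,3,N); sL=120/289, sR=40/87; mL=-6340/25143, mR=-1120/25143; mL+mR=-7460/25143 → advance -1; mR−mL=60/289 → turn +1·90°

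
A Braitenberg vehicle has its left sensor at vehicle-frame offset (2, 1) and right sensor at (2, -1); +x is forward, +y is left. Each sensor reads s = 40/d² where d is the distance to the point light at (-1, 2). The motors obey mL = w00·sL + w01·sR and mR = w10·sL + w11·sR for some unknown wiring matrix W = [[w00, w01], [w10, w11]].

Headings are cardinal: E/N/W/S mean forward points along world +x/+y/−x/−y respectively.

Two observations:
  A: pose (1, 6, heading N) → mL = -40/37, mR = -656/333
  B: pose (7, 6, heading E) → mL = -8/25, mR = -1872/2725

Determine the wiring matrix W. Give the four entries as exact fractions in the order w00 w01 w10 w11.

obs A: pose=(1,6,N) → sL=40/37, sR=8/9, mL=-40/37, mR=-656/333
obs B: pose=(7,6,E) → sL=8/25, sR=40/109, mL=-8/25, mR=-1872/2725
sensor matrix S = [[40/37, 8/9], [8/25, 40/109]]; det S = 101888/907425
solve [mL_A; mL_B] = S·[w00; w01] and [mR_A; mR_B] = S·[w10; w11]:
  w00 = -1, w01 = 0, w10 = -1, w11 = -1

-1 0 -1 -1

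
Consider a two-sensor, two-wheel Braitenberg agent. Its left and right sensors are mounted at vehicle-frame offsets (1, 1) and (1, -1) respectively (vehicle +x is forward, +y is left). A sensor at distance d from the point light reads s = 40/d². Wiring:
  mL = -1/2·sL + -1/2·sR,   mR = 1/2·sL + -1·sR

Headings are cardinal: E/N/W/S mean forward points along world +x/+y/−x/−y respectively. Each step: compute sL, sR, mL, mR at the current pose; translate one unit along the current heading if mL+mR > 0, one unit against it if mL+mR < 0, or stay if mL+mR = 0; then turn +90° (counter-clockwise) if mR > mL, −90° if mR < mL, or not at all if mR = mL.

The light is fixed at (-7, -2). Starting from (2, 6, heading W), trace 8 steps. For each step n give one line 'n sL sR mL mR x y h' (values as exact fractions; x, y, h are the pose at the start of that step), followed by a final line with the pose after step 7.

n=0: pose=(2,6,W); sL=40/113, sR=8/29; mL=-1032/3277, mR=-324/3277; mL+mR=-12/29 → advance -1; mR−mL=708/3277 → turn +1·90°
n=1: pose=(3,6,S); sL=4/17, sR=4/13; mL=-60/221, mR=-42/221; mL+mR=-6/13 → advance -1; mR−mL=18/221 → turn +1·90°
n=2: pose=(3,7,E); sL=40/221, sR=8/37; mL=-1624/8177, mR=-1028/8177; mL+mR=-12/37 → advance -1; mR−mL=596/8177 → turn +1·90°
n=3: pose=(2,7,N); sL=10/41, sR=1/5; mL=-91/410, mR=-16/205; mL+mR=-3/10 → advance -1; mR−mL=59/410 → turn +1·90°
n=4: pose=(2,6,W); sL=40/113, sR=8/29; mL=-1032/3277, mR=-324/3277; mL+mR=-12/29 → advance -1; mR−mL=708/3277 → turn +1·90°
n=5: pose=(3,6,S); sL=4/17, sR=4/13; mL=-60/221, mR=-42/221; mL+mR=-6/13 → advance -1; mR−mL=18/221 → turn +1·90°
n=6: pose=(3,7,E); sL=40/221, sR=8/37; mL=-1624/8177, mR=-1028/8177; mL+mR=-12/37 → advance -1; mR−mL=596/8177 → turn +1·90°
n=7: pose=(2,7,N); sL=10/41, sR=1/5; mL=-91/410, mR=-16/205; mL+mR=-3/10 → advance -1; mR−mL=59/410 → turn +1·90°

0 40/113 8/29 -1032/3277 -324/3277 2 6 W
1 4/17 4/13 -60/221 -42/221 3 6 S
2 40/221 8/37 -1624/8177 -1028/8177 3 7 E
3 10/41 1/5 -91/410 -16/205 2 7 N
4 40/113 8/29 -1032/3277 -324/3277 2 6 W
5 4/17 4/13 -60/221 -42/221 3 6 S
6 40/221 8/37 -1624/8177 -1028/8177 3 7 E
7 10/41 1/5 -91/410 -16/205 2 7 N
final 2 6 W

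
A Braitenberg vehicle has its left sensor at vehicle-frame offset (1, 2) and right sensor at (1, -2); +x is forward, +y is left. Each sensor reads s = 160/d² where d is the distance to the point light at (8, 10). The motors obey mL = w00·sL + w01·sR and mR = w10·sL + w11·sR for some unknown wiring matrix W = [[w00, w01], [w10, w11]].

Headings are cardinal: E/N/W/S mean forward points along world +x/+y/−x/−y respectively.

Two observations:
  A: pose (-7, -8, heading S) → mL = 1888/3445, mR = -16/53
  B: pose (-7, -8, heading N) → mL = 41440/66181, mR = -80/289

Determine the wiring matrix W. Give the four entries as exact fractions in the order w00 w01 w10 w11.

obs A: pose=(-7,-8,S) → sL=16/53, sR=16/65, mL=1888/3445, mR=-16/53
obs B: pose=(-7,-8,N) → sL=80/289, sR=80/229, mL=41440/66181, mR=-80/289
sensor matrix S = [[16/53, 16/65], [80/289, 80/229]]; det S = 1701888/45598709
solve [mL_A; mL_B] = S·[w00; w01] and [mR_A; mR_B] = S·[w10; w11]:
  w00 = 1, w01 = 1, w10 = -1, w11 = 0

1 1 -1 0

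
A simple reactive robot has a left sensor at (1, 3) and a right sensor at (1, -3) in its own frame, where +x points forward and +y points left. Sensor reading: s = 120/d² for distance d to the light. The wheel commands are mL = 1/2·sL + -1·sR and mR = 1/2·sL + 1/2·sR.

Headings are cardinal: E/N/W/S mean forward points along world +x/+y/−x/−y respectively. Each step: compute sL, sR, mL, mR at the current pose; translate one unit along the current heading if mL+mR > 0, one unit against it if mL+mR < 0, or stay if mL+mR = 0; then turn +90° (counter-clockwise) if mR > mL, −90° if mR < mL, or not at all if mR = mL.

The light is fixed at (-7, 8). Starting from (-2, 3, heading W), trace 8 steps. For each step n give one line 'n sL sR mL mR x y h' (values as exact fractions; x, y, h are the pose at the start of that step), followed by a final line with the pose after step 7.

n=0: pose=(-2,3,W); sL=3/2, sR=6; mL=-21/4, mR=15/4; mL+mR=-3/2 → advance -1; mR−mL=9 → turn +1·90°
n=1: pose=(-1,3,S); sL=40/39, sR=8/3; mL=-28/13, mR=24/13; mL+mR=-4/13 → advance -1; mR−mL=4 → turn +1·90°
n=2: pose=(-1,4,E); sL=12/5, sR=60/49; mL=-6/245, mR=444/245; mL+mR=438/245 → advance +1; mR−mL=90/49 → turn +1·90°
n=3: pose=(0,4,N); sL=24/5, sR=120/109; mL=708/545, mR=1608/545; mL+mR=2316/545 → advance +1; mR−mL=180/109 → turn +1·90°
n=4: pose=(0,5,W); sL=5/3, sR=10/3; mL=-5/2, mR=5/2; mL+mR=0 → advance +0; mR−mL=5 → turn +1·90°
n=5: pose=(0,5,S); sL=30/29, sR=15/4; mL=-375/116, mR=555/232; mL+mR=-195/232 → advance -1; mR−mL=45/8 → turn +1·90°
n=6: pose=(0,6,E); sL=24/13, sR=120/89; mL=-492/1157, mR=1848/1157; mL+mR=1356/1157 → advance +1; mR−mL=180/89 → turn +1·90°
n=7: pose=(1,6,N); sL=60/13, sR=60/61; mL=1050/793, mR=2220/793; mL+mR=3270/793 → advance +1; mR−mL=90/61 → turn +1·90°

0 3/2 6 -21/4 15/4 -2 3 W
1 40/39 8/3 -28/13 24/13 -1 3 S
2 12/5 60/49 -6/245 444/245 -1 4 E
3 24/5 120/109 708/545 1608/545 0 4 N
4 5/3 10/3 -5/2 5/2 0 5 W
5 30/29 15/4 -375/116 555/232 0 5 S
6 24/13 120/89 -492/1157 1848/1157 0 6 E
7 60/13 60/61 1050/793 2220/793 1 6 N
final 1 7 W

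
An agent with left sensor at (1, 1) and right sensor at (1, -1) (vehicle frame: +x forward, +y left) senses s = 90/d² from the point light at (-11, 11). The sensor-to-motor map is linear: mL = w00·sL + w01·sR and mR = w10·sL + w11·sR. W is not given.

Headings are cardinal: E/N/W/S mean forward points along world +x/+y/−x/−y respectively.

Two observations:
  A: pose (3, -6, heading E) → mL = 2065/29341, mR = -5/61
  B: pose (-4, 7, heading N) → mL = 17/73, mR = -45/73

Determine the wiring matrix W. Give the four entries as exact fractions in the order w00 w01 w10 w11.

-1/2 1 0 -1/2

obs A: pose=(3,-6,E) → sL=90/481, sR=10/61, mL=2065/29341, mR=-5/61
obs B: pose=(-4,7,N) → sL=2, sR=90/73, mL=17/73, mR=-45/73
sensor matrix S = [[90/481, 10/61], [2, 90/73]]; det S = -208160/2141893
solve [mL_A; mL_B] = S·[w00; w01] and [mR_A; mR_B] = S·[w10; w11]:
  w00 = -1/2, w01 = 1, w10 = 0, w11 = -1/2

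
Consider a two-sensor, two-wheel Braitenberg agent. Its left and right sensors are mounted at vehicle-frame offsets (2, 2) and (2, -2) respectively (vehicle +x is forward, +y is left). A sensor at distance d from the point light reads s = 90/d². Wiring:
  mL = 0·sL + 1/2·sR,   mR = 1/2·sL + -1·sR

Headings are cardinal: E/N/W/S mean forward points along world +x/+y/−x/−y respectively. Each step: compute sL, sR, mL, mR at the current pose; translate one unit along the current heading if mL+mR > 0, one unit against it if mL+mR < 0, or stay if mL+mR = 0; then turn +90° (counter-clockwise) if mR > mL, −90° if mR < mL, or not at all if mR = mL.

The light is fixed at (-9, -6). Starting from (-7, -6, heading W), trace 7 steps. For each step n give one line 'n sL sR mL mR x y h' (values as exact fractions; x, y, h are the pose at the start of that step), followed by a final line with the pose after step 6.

n=0: pose=(-7,-6,W); sL=45/2, sR=45/2; mL=45/4, mR=-45/4; mL+mR=0 → advance +0; mR−mL=-45/2 → turn -1·90°
n=1: pose=(-7,-6,N); sL=45/2, sR=9/2; mL=9/4, mR=27/4; mL+mR=9 → advance +1; mR−mL=9/2 → turn +1·90°
n=2: pose=(-7,-5,W); sL=90, sR=10; mL=5, mR=35; mL+mR=40 → advance +1; mR−mL=30 → turn +1·90°
n=3: pose=(-8,-5,S); sL=9, sR=45; mL=45/2, mR=-81/2; mL+mR=-18 → advance -1; mR−mL=-63 → turn -1·90°
n=4: pose=(-8,-4,W); sL=90, sR=90/17; mL=45/17, mR=675/17; mL+mR=720/17 → advance +1; mR−mL=630/17 → turn +1·90°
n=5: pose=(-9,-4,S); sL=45/2, sR=45/2; mL=45/4, mR=-45/4; mL+mR=0 → advance +0; mR−mL=-45/2 → turn -1·90°
n=6: pose=(-9,-4,W); sL=45/2, sR=9/2; mL=9/4, mR=27/4; mL+mR=9 → advance +1; mR−mL=9/2 → turn +1·90°

0 45/2 45/2 45/4 -45/4 -7 -6 W
1 45/2 9/2 9/4 27/4 -7 -6 N
2 90 10 5 35 -7 -5 W
3 9 45 45/2 -81/2 -8 -5 S
4 90 90/17 45/17 675/17 -8 -4 W
5 45/2 45/2 45/4 -45/4 -9 -4 S
6 45/2 9/2 9/4 27/4 -9 -4 W
final -10 -4 S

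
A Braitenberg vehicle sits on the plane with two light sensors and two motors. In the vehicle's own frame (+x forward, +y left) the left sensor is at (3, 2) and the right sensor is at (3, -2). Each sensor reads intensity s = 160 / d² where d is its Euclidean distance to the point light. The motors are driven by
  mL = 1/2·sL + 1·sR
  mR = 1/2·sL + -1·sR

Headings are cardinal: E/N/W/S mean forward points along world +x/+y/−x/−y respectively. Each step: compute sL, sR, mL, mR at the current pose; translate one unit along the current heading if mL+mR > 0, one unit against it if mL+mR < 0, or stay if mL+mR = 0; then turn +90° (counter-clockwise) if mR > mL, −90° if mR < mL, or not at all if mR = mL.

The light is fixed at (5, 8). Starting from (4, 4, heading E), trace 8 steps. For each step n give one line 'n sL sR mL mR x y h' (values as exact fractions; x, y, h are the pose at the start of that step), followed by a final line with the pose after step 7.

n=0: pose=(4,4,E); sL=20, sR=4; mL=14, mR=6; mL+mR=20 → advance +1; mR−mL=-8 → turn -1·90°
n=1: pose=(5,4,S); sL=160/53, sR=160/53; mL=240/53, mR=-80/53; mL+mR=160/53 → advance +1; mR−mL=-320/53 → turn -1·90°
n=2: pose=(5,3,W); sL=80/29, sR=80/9; mL=2680/261, mR=-1960/261; mL+mR=80/29 → advance +1; mR−mL=-160/9 → turn -1·90°
n=3: pose=(4,3,N); sL=160/13, sR=32; mL=496/13, mR=-336/13; mL+mR=160/13 → advance +1; mR−mL=-64 → turn -1·90°
n=4: pose=(4,4,E); sL=20, sR=4; mL=14, mR=6; mL+mR=20 → advance +1; mR−mL=-8 → turn -1·90°
n=5: pose=(5,4,S); sL=160/53, sR=160/53; mL=240/53, mR=-80/53; mL+mR=160/53 → advance +1; mR−mL=-320/53 → turn -1·90°
n=6: pose=(5,3,W); sL=80/29, sR=80/9; mL=2680/261, mR=-1960/261; mL+mR=80/29 → advance +1; mR−mL=-160/9 → turn -1·90°
n=7: pose=(4,3,N); sL=160/13, sR=32; mL=496/13, mR=-336/13; mL+mR=160/13 → advance +1; mR−mL=-64 → turn -1·90°

0 20 4 14 6 4 4 E
1 160/53 160/53 240/53 -80/53 5 4 S
2 80/29 80/9 2680/261 -1960/261 5 3 W
3 160/13 32 496/13 -336/13 4 3 N
4 20 4 14 6 4 4 E
5 160/53 160/53 240/53 -80/53 5 4 S
6 80/29 80/9 2680/261 -1960/261 5 3 W
7 160/13 32 496/13 -336/13 4 3 N
final 4 4 E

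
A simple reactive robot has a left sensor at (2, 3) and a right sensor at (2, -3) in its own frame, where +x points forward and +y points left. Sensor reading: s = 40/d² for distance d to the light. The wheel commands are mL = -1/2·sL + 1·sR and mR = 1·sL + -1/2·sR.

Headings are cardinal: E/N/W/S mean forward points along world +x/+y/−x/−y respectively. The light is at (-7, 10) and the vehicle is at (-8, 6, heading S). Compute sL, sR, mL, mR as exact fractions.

1 10/13 7/26 8/13

left sensor world pos  = (-5, 4); dL² = 40
right sensor world pos = (-11, 4); dR² = 52
sL = 40/40 = 1
sR = 40/52 = 10/13
mL = -1/2·sL + 1·sR = 7/26
mR = 1·sL + -1/2·sR = 8/13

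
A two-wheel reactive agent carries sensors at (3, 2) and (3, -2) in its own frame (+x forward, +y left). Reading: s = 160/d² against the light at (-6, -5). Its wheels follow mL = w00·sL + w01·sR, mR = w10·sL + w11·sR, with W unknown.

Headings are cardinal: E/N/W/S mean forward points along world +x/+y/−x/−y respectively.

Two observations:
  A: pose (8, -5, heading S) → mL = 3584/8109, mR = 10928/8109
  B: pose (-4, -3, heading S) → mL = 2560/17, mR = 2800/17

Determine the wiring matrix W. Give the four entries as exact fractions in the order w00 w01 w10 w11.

-1 1 1/2 1

obs A: pose=(8,-5,S) → sL=32/53, sR=160/153, mL=3584/8109, mR=10928/8109
obs B: pose=(-4,-3,S) → sL=160/17, sR=160, mL=2560/17, mR=2800/17
sensor matrix S = [[32/53, 160/153], [160/17, 160]]; det S = 11960320/137853
solve [mL_A; mL_B] = S·[w00; w01] and [mR_A; mR_B] = S·[w10; w11]:
  w00 = -1, w01 = 1, w10 = 1/2, w11 = 1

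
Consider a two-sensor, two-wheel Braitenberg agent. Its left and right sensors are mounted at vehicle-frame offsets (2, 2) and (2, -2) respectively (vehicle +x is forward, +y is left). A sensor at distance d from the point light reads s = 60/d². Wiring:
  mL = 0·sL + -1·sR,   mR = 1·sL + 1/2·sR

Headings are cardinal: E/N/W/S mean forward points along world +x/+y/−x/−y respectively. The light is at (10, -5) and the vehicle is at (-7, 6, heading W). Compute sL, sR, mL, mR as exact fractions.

30/221 6/53 -6/53 2253/11713

left sensor world pos  = (-9, 4); dL² = 442
right sensor world pos = (-9, 8); dR² = 530
sL = 60/442 = 30/221
sR = 60/530 = 6/53
mL = 0·sL + -1·sR = -6/53
mR = 1·sL + 1/2·sR = 2253/11713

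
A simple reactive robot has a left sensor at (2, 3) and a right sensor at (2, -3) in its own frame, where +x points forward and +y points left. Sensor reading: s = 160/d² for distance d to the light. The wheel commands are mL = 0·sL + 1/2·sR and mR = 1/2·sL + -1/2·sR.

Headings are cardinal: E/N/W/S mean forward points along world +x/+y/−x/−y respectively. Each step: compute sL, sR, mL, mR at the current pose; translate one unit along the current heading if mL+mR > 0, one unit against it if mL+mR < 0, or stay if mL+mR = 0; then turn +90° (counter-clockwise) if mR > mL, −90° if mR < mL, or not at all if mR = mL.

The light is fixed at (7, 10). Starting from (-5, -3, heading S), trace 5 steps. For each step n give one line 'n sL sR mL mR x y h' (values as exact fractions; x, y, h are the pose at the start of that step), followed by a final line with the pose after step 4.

n=0: pose=(-5,-3,S); sL=80/153, sR=16/45; mL=8/45, mR=64/765; mL+mR=40/153 → advance +1; mR−mL=-8/85 → turn -1·90°
n=1: pose=(-5,-4,W); sL=32/97, sR=160/317; mL=80/317, mR=-2688/30749; mL+mR=16/97 → advance +1; mR−mL=-10448/30749 → turn -1·90°
n=2: pose=(-6,-4,N); sL=2/5, sR=40/61; mL=20/61, mR=-39/305; mL+mR=1/5 → advance +1; mR−mL=-139/305 → turn -1·90°
n=3: pose=(-6,-3,E); sL=160/221, sR=160/377; mL=80/377, mR=960/6409; mL+mR=80/221 → advance +1; mR−mL=-400/6409 → turn -1·90°
n=4: pose=(-5,-3,S); sL=80/153, sR=16/45; mL=8/45, mR=64/765; mL+mR=40/153 → advance +1; mR−mL=-8/85 → turn -1·90°

0 80/153 16/45 8/45 64/765 -5 -3 S
1 32/97 160/317 80/317 -2688/30749 -5 -4 W
2 2/5 40/61 20/61 -39/305 -6 -4 N
3 160/221 160/377 80/377 960/6409 -6 -3 E
4 80/153 16/45 8/45 64/765 -5 -3 S
final -5 -4 W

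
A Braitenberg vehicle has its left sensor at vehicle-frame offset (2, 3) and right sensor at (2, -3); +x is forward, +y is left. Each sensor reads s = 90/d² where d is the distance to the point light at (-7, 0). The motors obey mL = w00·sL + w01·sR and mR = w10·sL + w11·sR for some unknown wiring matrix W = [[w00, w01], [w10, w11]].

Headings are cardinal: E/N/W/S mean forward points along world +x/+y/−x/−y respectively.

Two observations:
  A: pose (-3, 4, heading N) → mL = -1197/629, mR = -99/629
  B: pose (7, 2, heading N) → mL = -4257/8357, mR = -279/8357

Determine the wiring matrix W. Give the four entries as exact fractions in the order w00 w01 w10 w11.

obs A: pose=(-3,4,N) → sL=90/37, sR=18/17, mL=-1197/629, mR=-99/629
obs B: pose=(7,2,N) → sL=90/137, sR=18/61, mL=-4257/8357, mR=-279/8357
sensor matrix S = [[90/37, 18/17], [90/137, 18/61]]; det S = 116640/5256553
solve [mL_A; mL_B] = S·[w00; w01] and [mR_A; mR_B] = S·[w10; w11]:
  w00 = -1, w01 = 1/2, w10 = -1/2, w11 = 1

-1 1/2 -1/2 1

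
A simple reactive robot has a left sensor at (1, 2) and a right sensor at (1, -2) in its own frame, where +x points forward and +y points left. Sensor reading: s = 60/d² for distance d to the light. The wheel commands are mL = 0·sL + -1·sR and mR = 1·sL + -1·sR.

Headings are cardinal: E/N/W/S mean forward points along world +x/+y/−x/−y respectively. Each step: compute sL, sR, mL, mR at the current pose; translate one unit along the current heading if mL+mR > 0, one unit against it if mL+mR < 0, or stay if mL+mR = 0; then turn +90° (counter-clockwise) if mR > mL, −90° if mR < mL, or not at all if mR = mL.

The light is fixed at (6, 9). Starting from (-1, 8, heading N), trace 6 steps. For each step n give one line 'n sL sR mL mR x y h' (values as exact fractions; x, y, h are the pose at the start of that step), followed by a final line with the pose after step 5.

0 20/27 12/5 -12/5 -224/135 -1 8 N
1 3/4 15/16 -15/16 -3/16 -1 7 W
2 12/5 60/73 -60/73 576/365 0 7 S
3 30/13 6/5 -6/5 72/65 0 6 E
4 12/17 60/29 -60/29 -672/493 -1 6 N
5 3/5 15/17 -15/17 -24/85 -1 5 W
final 0 5 S

n=0: pose=(-1,8,N); sL=20/27, sR=12/5; mL=-12/5, mR=-224/135; mL+mR=-548/135 → advance -1; mR−mL=20/27 → turn +1·90°
n=1: pose=(-1,7,W); sL=3/4, sR=15/16; mL=-15/16, mR=-3/16; mL+mR=-9/8 → advance -1; mR−mL=3/4 → turn +1·90°
n=2: pose=(0,7,S); sL=12/5, sR=60/73; mL=-60/73, mR=576/365; mL+mR=276/365 → advance +1; mR−mL=12/5 → turn +1·90°
n=3: pose=(0,6,E); sL=30/13, sR=6/5; mL=-6/5, mR=72/65; mL+mR=-6/65 → advance -1; mR−mL=30/13 → turn +1·90°
n=4: pose=(-1,6,N); sL=12/17, sR=60/29; mL=-60/29, mR=-672/493; mL+mR=-1692/493 → advance -1; mR−mL=12/17 → turn +1·90°
n=5: pose=(-1,5,W); sL=3/5, sR=15/17; mL=-15/17, mR=-24/85; mL+mR=-99/85 → advance -1; mR−mL=3/5 → turn +1·90°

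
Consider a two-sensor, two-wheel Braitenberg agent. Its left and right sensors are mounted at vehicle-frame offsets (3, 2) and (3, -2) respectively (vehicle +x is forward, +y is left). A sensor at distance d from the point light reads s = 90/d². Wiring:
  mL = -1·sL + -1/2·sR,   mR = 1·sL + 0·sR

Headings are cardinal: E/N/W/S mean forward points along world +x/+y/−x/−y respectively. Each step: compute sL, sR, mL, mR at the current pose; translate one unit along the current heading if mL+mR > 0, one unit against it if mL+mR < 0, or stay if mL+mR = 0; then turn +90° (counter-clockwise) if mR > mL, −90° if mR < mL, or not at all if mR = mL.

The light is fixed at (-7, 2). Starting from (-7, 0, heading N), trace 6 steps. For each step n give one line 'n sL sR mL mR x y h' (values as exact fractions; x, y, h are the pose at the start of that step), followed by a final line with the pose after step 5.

n=0: pose=(-7,0,N); sL=18, sR=18; mL=-27, mR=18; mL+mR=-9 → advance -1; mR−mL=45 → turn +1·90°
n=1: pose=(-7,-1,W); sL=45/17, sR=9; mL=-243/34, mR=45/17; mL+mR=-9/2 → advance -1; mR−mL=333/34 → turn +1·90°
n=2: pose=(-6,-1,S); sL=2, sR=90/37; mL=-119/37, mR=2; mL+mR=-45/37 → advance -1; mR−mL=193/37 → turn +1·90°
n=3: pose=(-6,0,E); sL=45/8, sR=45/16; mL=-225/32, mR=45/8; mL+mR=-45/32 → advance -1; mR−mL=405/32 → turn +1·90°
n=4: pose=(-7,0,N); sL=18, sR=18; mL=-27, mR=18; mL+mR=-9 → advance -1; mR−mL=45 → turn +1·90°
n=5: pose=(-7,-1,W); sL=45/17, sR=9; mL=-243/34, mR=45/17; mL+mR=-9/2 → advance -1; mR−mL=333/34 → turn +1·90°

0 18 18 -27 18 -7 0 N
1 45/17 9 -243/34 45/17 -7 -1 W
2 2 90/37 -119/37 2 -6 -1 S
3 45/8 45/16 -225/32 45/8 -6 0 E
4 18 18 -27 18 -7 0 N
5 45/17 9 -243/34 45/17 -7 -1 W
final -6 -1 S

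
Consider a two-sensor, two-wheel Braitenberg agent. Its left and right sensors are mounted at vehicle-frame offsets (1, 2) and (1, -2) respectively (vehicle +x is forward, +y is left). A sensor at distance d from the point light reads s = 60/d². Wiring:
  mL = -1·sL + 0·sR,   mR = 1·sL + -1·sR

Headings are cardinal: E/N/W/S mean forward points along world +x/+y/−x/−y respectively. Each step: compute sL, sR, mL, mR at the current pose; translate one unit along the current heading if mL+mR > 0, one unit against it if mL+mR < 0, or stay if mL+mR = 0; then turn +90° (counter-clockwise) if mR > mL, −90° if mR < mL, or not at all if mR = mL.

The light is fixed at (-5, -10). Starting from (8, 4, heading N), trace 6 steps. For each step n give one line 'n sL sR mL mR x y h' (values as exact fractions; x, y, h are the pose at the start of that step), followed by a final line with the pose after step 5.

0 30/173 2/15 -30/173 104/2595 8 4 N
1 12/53 20/123 -12/53 416/6519 8 3 W
2 3/20 5/24 -3/20 -7/120 9 3 S
3 60/481 20/123 -60/481 -2240/59163 9 4 E
4 30/173 2/15 -30/173 104/2595 8 4 N
5 12/53 20/123 -12/53 416/6519 8 3 W
final 9 3 S

n=0: pose=(8,4,N); sL=30/173, sR=2/15; mL=-30/173, mR=104/2595; mL+mR=-2/15 → advance -1; mR−mL=554/2595 → turn +1·90°
n=1: pose=(8,3,W); sL=12/53, sR=20/123; mL=-12/53, mR=416/6519; mL+mR=-20/123 → advance -1; mR−mL=1892/6519 → turn +1·90°
n=2: pose=(9,3,S); sL=3/20, sR=5/24; mL=-3/20, mR=-7/120; mL+mR=-5/24 → advance -1; mR−mL=11/120 → turn +1·90°
n=3: pose=(9,4,E); sL=60/481, sR=20/123; mL=-60/481, mR=-2240/59163; mL+mR=-20/123 → advance -1; mR−mL=5140/59163 → turn +1·90°
n=4: pose=(8,4,N); sL=30/173, sR=2/15; mL=-30/173, mR=104/2595; mL+mR=-2/15 → advance -1; mR−mL=554/2595 → turn +1·90°
n=5: pose=(8,3,W); sL=12/53, sR=20/123; mL=-12/53, mR=416/6519; mL+mR=-20/123 → advance -1; mR−mL=1892/6519 → turn +1·90°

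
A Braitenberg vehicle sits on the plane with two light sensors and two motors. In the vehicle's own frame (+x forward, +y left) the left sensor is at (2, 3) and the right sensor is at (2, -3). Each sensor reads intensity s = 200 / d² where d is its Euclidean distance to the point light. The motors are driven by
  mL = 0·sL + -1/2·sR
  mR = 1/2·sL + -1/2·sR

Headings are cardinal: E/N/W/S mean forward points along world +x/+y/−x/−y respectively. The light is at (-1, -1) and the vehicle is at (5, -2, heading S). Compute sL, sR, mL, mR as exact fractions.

20/9 100/9 -50/9 -40/9

left sensor world pos  = (8, -4); dL² = 90
right sensor world pos = (2, -4); dR² = 18
sL = 200/90 = 20/9
sR = 200/18 = 100/9
mL = 0·sL + -1/2·sR = -50/9
mR = 1/2·sL + -1/2·sR = -40/9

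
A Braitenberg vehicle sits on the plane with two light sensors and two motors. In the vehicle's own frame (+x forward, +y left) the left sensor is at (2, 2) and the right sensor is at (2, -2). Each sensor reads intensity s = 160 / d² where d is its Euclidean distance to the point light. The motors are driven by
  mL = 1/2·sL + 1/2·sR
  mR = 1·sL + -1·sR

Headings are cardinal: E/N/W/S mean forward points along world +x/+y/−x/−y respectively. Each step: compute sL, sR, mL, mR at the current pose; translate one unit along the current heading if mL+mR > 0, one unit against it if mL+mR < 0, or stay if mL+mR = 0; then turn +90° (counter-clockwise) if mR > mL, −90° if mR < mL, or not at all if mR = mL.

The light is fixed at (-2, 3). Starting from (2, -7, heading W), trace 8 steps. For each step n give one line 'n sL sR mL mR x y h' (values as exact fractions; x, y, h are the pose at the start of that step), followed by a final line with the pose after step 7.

n=0: pose=(2,-7,W); sL=40/37, sR=40/17; mL=1080/629, mR=-800/629; mL+mR=280/629 → advance +1; mR−mL=-1880/629 → turn -1·90°
n=1: pose=(1,-7,N); sL=32/13, sR=160/89; mL=2464/1157, mR=768/1157; mL+mR=3232/1157 → advance +1; mR−mL=-1696/1157 → turn -1·90°
n=2: pose=(1,-6,E); sL=80/37, sR=80/73; mL=4400/2701, mR=2880/2701; mL+mR=7280/2701 → advance +1; mR−mL=-1520/2701 → turn -1·90°
n=3: pose=(2,-6,S); sL=160/157, sR=32/25; mL=4512/3925, mR=-1024/3925; mL+mR=3488/3925 → advance +1; mR−mL=-5536/3925 → turn -1·90°
n=4: pose=(2,-7,W); sL=40/37, sR=40/17; mL=1080/629, mR=-800/629; mL+mR=280/629 → advance +1; mR−mL=-1880/629 → turn -1·90°
n=5: pose=(1,-7,N); sL=32/13, sR=160/89; mL=2464/1157, mR=768/1157; mL+mR=3232/1157 → advance +1; mR−mL=-1696/1157 → turn -1·90°
n=6: pose=(1,-6,E); sL=80/37, sR=80/73; mL=4400/2701, mR=2880/2701; mL+mR=7280/2701 → advance +1; mR−mL=-1520/2701 → turn -1·90°
n=7: pose=(2,-6,S); sL=160/157, sR=32/25; mL=4512/3925, mR=-1024/3925; mL+mR=3488/3925 → advance +1; mR−mL=-5536/3925 → turn -1·90°

0 40/37 40/17 1080/629 -800/629 2 -7 W
1 32/13 160/89 2464/1157 768/1157 1 -7 N
2 80/37 80/73 4400/2701 2880/2701 1 -6 E
3 160/157 32/25 4512/3925 -1024/3925 2 -6 S
4 40/37 40/17 1080/629 -800/629 2 -7 W
5 32/13 160/89 2464/1157 768/1157 1 -7 N
6 80/37 80/73 4400/2701 2880/2701 1 -6 E
7 160/157 32/25 4512/3925 -1024/3925 2 -6 S
final 2 -7 W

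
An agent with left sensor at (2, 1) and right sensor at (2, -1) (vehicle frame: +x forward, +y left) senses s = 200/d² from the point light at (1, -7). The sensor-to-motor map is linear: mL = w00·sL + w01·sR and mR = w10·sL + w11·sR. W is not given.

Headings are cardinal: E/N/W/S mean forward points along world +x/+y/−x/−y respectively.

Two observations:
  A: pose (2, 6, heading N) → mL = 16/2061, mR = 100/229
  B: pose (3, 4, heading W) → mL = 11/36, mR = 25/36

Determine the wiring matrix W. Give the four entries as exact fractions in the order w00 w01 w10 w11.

obs A: pose=(2,6,N) → sL=8/9, sR=200/229, mL=16/2061, mR=100/229
obs B: pose=(3,4,W) → sL=2, sR=25/18, mL=11/36, mR=25/36
sensor matrix S = [[8/9, 200/229], [2, 25/18]]; det S = -9500/18549
solve [mL_A; mL_B] = S·[w00; w01] and [mR_A; mR_B] = S·[w10; w11]:
  w00 = 1/2, w01 = -1/2, w10 = 0, w11 = 1/2

1/2 -1/2 0 1/2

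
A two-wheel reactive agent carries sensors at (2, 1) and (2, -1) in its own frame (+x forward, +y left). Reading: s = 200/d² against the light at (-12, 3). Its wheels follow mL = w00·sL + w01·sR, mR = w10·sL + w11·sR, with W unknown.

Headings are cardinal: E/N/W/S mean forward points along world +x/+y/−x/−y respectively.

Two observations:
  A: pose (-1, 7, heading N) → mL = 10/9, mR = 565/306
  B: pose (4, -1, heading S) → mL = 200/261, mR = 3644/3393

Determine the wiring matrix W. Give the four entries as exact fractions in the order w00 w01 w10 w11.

obs A: pose=(-1,7,N) → sL=25/17, sR=10/9, mL=10/9, mR=565/306
obs B: pose=(4,-1,S) → sL=8/13, sR=200/261, mL=200/261, mR=3644/3393
sensor matrix S = [[25/17, 10/9], [8/13, 200/261]]; det S = 2840/6409
solve [mL_A; mL_B] = S·[w00; w01] and [mR_A; mR_B] = S·[w10; w11]:
  w00 = 0, w01 = 1, w10 = 1/2, w11 = 1

0 1 1/2 1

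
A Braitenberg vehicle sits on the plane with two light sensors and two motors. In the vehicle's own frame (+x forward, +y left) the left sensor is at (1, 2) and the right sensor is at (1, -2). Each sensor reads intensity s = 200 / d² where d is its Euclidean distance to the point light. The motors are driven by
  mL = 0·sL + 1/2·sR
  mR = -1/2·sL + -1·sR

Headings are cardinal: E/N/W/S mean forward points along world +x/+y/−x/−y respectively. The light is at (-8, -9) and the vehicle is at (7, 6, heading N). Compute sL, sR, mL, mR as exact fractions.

left sensor world pos  = (5, 7); dL² = 425
right sensor world pos = (9, 7); dR² = 545
sL = 200/425 = 8/17
sR = 200/545 = 40/109
mL = 0·sL + 1/2·sR = 20/109
mR = -1/2·sL + -1·sR = -1116/1853

8/17 40/109 20/109 -1116/1853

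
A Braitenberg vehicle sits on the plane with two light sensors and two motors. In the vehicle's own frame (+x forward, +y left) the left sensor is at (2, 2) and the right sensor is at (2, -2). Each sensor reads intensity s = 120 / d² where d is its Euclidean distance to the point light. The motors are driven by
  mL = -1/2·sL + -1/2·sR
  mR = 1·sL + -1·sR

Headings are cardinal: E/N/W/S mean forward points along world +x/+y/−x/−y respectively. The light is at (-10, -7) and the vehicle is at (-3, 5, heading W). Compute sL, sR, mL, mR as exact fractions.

left sensor world pos  = (-5, 3); dL² = 125
right sensor world pos = (-5, 7); dR² = 221
sL = 120/125 = 24/25
sR = 120/221 = 120/221
mL = -1/2·sL + -1/2·sR = -4152/5525
mR = 1·sL + -1·sR = 2304/5525

24/25 120/221 -4152/5525 2304/5525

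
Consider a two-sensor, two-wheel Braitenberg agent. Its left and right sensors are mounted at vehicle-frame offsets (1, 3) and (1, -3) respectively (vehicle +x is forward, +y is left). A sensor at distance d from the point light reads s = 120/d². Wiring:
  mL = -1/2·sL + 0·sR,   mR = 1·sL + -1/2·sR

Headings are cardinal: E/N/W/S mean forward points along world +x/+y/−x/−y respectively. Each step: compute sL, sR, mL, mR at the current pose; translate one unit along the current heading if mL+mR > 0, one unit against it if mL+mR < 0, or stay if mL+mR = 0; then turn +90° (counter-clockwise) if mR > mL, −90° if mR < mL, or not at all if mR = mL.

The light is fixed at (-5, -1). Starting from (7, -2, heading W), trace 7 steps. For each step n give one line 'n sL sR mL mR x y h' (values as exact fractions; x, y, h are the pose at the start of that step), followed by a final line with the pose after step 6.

n=0: pose=(7,-2,W); sL=120/137, sR=24/25; mL=-60/137, mR=1356/3425; mL+mR=-144/3425 → advance -1; mR−mL=2856/3425 → turn +1·90°
n=1: pose=(8,-2,S); sL=6/13, sR=15/13; mL=-3/13, mR=-3/26; mL+mR=-9/26 → advance -1; mR−mL=3/26 → turn +1·90°
n=2: pose=(8,-1,E); sL=24/41, sR=24/41; mL=-12/41, mR=12/41; mL+mR=0 → advance +0; mR−mL=24/41 → turn +1·90°
n=3: pose=(8,-1,N); sL=120/101, sR=120/257; mL=-60/101, mR=24780/25957; mL+mR=9360/25957 → advance +1; mR−mL=40200/25957 → turn +1·90°
n=4: pose=(8,0,W); sL=30/37, sR=3/4; mL=-15/37, mR=129/296; mL+mR=9/296 → advance +1; mR−mL=249/296 → turn +1·90°
n=5: pose=(7,0,S); sL=8/15, sR=40/27; mL=-4/15, mR=-28/135; mL+mR=-64/135 → advance -1; mR−mL=8/135 → turn +1·90°
n=6: pose=(7,1,E); sL=60/97, sR=12/17; mL=-30/97, mR=438/1649; mL+mR=-72/1649 → advance -1; mR−mL=948/1649 → turn +1·90°

0 120/137 24/25 -60/137 1356/3425 7 -2 W
1 6/13 15/13 -3/13 -3/26 8 -2 S
2 24/41 24/41 -12/41 12/41 8 -1 E
3 120/101 120/257 -60/101 24780/25957 8 -1 N
4 30/37 3/4 -15/37 129/296 8 0 W
5 8/15 40/27 -4/15 -28/135 7 0 S
6 60/97 12/17 -30/97 438/1649 7 1 E
final 6 1 N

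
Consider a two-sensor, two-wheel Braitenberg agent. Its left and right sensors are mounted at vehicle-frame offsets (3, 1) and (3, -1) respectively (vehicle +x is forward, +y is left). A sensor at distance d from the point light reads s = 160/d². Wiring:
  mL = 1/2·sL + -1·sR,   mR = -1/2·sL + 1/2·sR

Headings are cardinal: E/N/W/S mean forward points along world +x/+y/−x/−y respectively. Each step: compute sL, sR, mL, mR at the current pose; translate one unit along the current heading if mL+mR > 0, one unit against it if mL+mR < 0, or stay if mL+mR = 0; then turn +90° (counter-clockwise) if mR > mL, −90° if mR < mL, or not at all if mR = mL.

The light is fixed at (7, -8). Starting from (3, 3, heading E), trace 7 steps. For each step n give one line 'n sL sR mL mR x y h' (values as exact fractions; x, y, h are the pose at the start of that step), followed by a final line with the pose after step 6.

n=0: pose=(3,3,E); sL=32/29, sR=160/101; mL=-3024/2929, mR=704/2929; mL+mR=-80/101 → advance -1; mR−mL=3728/2929 → turn +1·90°
n=1: pose=(2,3,N); sL=20/29, sR=40/53; mL=-630/1537, mR=50/1537; mL+mR=-20/53 → advance -1; mR−mL=680/1537 → turn +1·90°
n=2: pose=(2,2,W); sL=32/29, sR=32/37; mL=-336/1073, mR=-128/1073; mL+mR=-16/37 → advance -1; mR−mL=208/1073 → turn +1·90°
n=3: pose=(3,2,S); sL=80/29, sR=80/37; mL=-840/1073, mR=-320/1073; mL+mR=-40/37 → advance -1; mR−mL=520/1073 → turn +1·90°
n=4: pose=(3,3,E); sL=32/29, sR=160/101; mL=-3024/2929, mR=704/2929; mL+mR=-80/101 → advance -1; mR−mL=3728/2929 → turn +1·90°
n=5: pose=(2,3,N); sL=20/29, sR=40/53; mL=-630/1537, mR=50/1537; mL+mR=-20/53 → advance -1; mR−mL=680/1537 → turn +1·90°
n=6: pose=(2,2,W); sL=32/29, sR=32/37; mL=-336/1073, mR=-128/1073; mL+mR=-16/37 → advance -1; mR−mL=208/1073 → turn +1·90°

0 32/29 160/101 -3024/2929 704/2929 3 3 E
1 20/29 40/53 -630/1537 50/1537 2 3 N
2 32/29 32/37 -336/1073 -128/1073 2 2 W
3 80/29 80/37 -840/1073 -320/1073 3 2 S
4 32/29 160/101 -3024/2929 704/2929 3 3 E
5 20/29 40/53 -630/1537 50/1537 2 3 N
6 32/29 32/37 -336/1073 -128/1073 2 2 W
final 3 2 S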